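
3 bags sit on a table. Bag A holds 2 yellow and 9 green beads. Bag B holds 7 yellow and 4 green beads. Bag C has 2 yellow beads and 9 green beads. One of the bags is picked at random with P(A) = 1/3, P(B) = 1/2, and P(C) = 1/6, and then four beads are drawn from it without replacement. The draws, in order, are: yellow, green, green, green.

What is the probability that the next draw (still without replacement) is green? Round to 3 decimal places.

Compute the likelihood of the observed sequence for each case: P(data | bag A) = (2/11)(9/10)(8/9)(7/8) = 7/55; P(data | bag B) = (7/11)(4/10)(3/9)(2/8) = 7/330; P(data | bag C) = (2/11)(9/10)(8/9)(7/8) = 7/55.
Multiplying each by its prior: 1/3 · 7/55 = 7/165, 1/2 · 7/330 = 7/660, 1/6 · 7/55 = 7/330; with total 49/660.
Normalising, the posterior is P(bag A | data) = 4/7, P(bag B | data) = 1/7, P(bag C | data) = 2/7.
The predictive probability is P(green next | data) = (6/7)(4/7) + (1/7)(1/7) + (6/7)(2/7) = 37/49.

0.755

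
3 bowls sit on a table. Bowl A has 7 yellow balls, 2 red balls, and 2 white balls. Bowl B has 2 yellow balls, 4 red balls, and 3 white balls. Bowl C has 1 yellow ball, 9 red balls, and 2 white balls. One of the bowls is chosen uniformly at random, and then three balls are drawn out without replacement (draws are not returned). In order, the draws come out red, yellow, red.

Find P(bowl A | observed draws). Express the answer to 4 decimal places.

Compute the likelihood of the observed sequence for each case: P(data | bowl A) = (2/11)(7/10)(1/9) = 0.014141; P(data | bowl B) = (4/9)(2/8)(3/7) = 0.047619; P(data | bowl C) = (9/12)(1/11)(8/10) = 0.054545.
Multiplying each by its prior: 1/3 · 0.014141 = 0.0047138, 1/3 · 0.047619 = 0.015873, 1/3 · 0.054545 = 0.018182; these sum to 0.038769.
Hence P(bowl A | data) = (0.0047138) / (0.038769) = 0.12159.

0.1216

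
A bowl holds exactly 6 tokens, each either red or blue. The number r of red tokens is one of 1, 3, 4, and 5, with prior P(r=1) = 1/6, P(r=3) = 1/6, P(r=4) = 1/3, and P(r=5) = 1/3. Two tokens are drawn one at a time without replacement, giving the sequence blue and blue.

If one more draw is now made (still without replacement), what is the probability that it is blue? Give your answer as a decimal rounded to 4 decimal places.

Under each hypothesis, the probability of the observed sequence is: P(data | r = 1) = (5/6)(4/5) = 2/3; P(data | r = 3) = (3/6)(2/5) = 1/5; P(data | r = 4) = (2/6)(1/5) = 1/15; P(data | r = 5) = (1/6)(0/5) = 0.
The prior-weighted likelihoods are 1/6 · 2/3 = 1/9, 1/6 · 1/5 = 1/30, 1/3 · 1/15 = 1/45, 1/3 · 0 = 0; these sum to 1/6.
Dividing through by the total gives posterior P(r = 1 | data) = 2/3, P(r = 3 | data) = 1/5, P(r = 4 | data) = 2/15, P(r = 5 | data) = 0.
Averaging over the posterior, P(blue next | data) = (3/4)(2/3) + (1/4)(1/5) + (0)(2/15) = 11/20.

0.5500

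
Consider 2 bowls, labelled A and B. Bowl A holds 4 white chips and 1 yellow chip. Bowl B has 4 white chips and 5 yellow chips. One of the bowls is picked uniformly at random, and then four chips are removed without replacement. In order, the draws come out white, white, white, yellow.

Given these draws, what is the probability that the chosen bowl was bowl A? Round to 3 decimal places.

0.834

Under each hypothesis, the probability of the observed sequence is: P(data | bowl A) = (4/5)(3/4)(2/3)(1/2) = 0.2; P(data | bowl B) = (4/9)(3/8)(2/7)(5/6) = 0.039683.
Multiplying each by its prior: 1/2 · 0.2 = 0.1, 1/2 · 0.039683 = 0.019841; these sum to 0.11984.
Hence P(bowl A | data) = (0.1) / (0.11984) = 0.83444.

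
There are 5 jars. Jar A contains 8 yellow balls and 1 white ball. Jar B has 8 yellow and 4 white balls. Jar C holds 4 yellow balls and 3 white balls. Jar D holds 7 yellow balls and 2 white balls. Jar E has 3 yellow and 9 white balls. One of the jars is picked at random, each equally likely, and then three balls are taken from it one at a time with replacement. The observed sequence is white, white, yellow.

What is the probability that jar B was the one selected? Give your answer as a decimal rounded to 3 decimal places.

0.201

Under each hypothesis, the probability of the observed sequence is: P(data | jar A) = (1/9)(1/9)(8/9) = 0.010974; P(data | jar B) = (4/12)(4/12)(8/12) = 0.074074; P(data | jar C) = (3/7)(3/7)(4/7) = 0.10496; P(data | jar D) = (2/9)(2/9)(7/9) = 0.038409; P(data | jar E) = (9/12)(9/12)(3/12) = 0.14062.
Multiplying each by its prior: 1/5 · 0.010974 = 0.0021948, 1/5 · 0.074074 = 0.014815, 1/5 · 0.10496 = 0.020991, 1/5 · 0.038409 = 0.0076818, 1/5 · 0.14062 = 0.028125; these sum to 0.073808.
Hence P(jar B | data) = (0.014815) / (0.073808) = 0.20072.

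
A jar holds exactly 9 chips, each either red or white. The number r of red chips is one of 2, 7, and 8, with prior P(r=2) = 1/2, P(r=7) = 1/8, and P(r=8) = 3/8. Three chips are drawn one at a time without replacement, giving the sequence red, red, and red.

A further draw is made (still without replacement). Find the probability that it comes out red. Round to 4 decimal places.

0.8046

Compute the likelihood of the observed sequence for each case: P(data | r = 2) = (2/9)(1/8)(0/7) = 0; P(data | r = 7) = (7/9)(6/8)(5/7) = 5/12; P(data | r = 8) = (8/9)(7/8)(6/7) = 2/3.
The prior-weighted likelihoods are 1/2 · 0 = 0, 1/8 · 5/12 = 5/96, 3/8 · 2/3 = 1/4; with total 29/96.
Normalising, the posterior is P(r = 2 | data) = 0, P(r = 7 | data) = 5/29, P(r = 8 | data) = 24/29.
So P(red next | data) = Σ P(red next | H) P(H | data) = (2/3)(5/29) + (5/6)(24/29) = 70/87.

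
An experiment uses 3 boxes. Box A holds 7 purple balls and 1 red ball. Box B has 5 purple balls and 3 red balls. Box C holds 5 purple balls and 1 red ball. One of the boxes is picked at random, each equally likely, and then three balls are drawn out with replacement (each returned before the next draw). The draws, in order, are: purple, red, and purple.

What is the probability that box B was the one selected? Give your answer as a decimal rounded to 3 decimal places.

0.409

The likelihood of the observed sequence under each hypothesis: P(data | box A) = (7/8)(1/8)(7/8) = 0.095703; P(data | box B) = (5/8)(3/8)(5/8) = 0.14648; P(data | box C) = (5/6)(1/6)(5/6) = 0.11574.
The prior-weighted likelihoods are 1/3 · 0.095703 = 0.031901, 1/3 · 0.14648 = 0.048828, 1/3 · 0.11574 = 0.03858; summing to 0.11931.
Therefore the posterior P(box B | data) = (0.048828) / (0.11931) = 0.40926.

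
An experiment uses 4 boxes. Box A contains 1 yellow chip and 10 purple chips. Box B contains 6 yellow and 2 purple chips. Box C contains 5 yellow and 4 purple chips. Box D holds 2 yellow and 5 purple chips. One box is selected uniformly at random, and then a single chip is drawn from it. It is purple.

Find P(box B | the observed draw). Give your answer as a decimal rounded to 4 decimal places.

0.1079

For each hypothesis, P(data | H) works out to: P(data | box A) = (10/11) = 0.90909; P(data | box B) = (2/8) = 0.25; P(data | box C) = (4/9) = 0.44444; P(data | box D) = (5/7) = 0.71429.
Multiplying each by its prior: 1/4 · 0.90909 = 0.22727, 1/4 · 0.25 = 0.0625, 1/4 · 0.44444 = 0.11111, 1/4 · 0.71429 = 0.17857; summing to 0.57946.
So P(box B | data) = (0.0625) / (0.57946) = 0.10786.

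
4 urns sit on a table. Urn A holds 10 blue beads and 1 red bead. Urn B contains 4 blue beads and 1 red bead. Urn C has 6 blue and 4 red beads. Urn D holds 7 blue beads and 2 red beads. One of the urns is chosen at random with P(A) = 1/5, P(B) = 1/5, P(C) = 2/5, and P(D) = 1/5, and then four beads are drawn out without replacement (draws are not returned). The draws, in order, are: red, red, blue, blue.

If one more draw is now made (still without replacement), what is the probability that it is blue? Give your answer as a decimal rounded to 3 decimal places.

For each hypothesis, P(data | H) works out to: P(data | urn A) = (1/11)(0/10) = 0; P(data | urn B) = (1/5)(0/4) = 0; P(data | urn C) = (4/10)(3/9)(6/8)(5/7) = 0.071429; P(data | urn D) = (2/9)(1/8)(7/7)(6/6) = 0.027778.
Weighting by the prior gives 1/5 · 0 = 0, 1/5 · 0 = 0, 2/5 · 0.071429 = 0.028571, 1/5 · 0.027778 = 0.0055556; these sum to 0.034127.
The posterior is then P(urn A | data) = 0, P(urn B | data) = 0, P(urn C | data) = 0.83721, P(urn D | data) = 0.16279.
The predictive probability is P(blue next | data) = (2/3)(0.83721) + (1)(0.16279) = 0.72093.

0.721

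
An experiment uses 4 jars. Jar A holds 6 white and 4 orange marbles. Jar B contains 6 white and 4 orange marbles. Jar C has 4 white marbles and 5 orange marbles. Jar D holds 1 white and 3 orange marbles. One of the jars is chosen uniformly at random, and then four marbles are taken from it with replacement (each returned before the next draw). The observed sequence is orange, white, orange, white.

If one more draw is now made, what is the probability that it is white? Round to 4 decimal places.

0.4969

The likelihood of the observed sequence under each hypothesis: P(data | jar A) = (4/10)(6/10)(4/10)(6/10) = 0.0576; P(data | jar B) = (4/10)(6/10)(4/10)(6/10) = 0.0576; P(data | jar C) = (5/9)(4/9)(5/9)(4/9) = 0.060966; P(data | jar D) = (3/4)(1/4)(3/4)(1/4) = 0.035156.
The prior-weighted likelihoods are 1/4 · 0.0576 = 0.0144, 1/4 · 0.0576 = 0.0144, 1/4 · 0.060966 = 0.015242, 1/4 · 0.035156 = 0.0087891; with total 0.052831.
Dividing through by the total gives posterior P(jar A | data) = 0.27257, P(jar B | data) = 0.27257, P(jar C | data) = 0.2885, P(jar D | data) = 0.16636.
So P(white next | data) = Σ P(white next | H) P(H | data) = (3/5)(0.27257) + (3/5)(0.27257) + (4/9)(0.2885) + (1/4)(0.16636) = 0.4969.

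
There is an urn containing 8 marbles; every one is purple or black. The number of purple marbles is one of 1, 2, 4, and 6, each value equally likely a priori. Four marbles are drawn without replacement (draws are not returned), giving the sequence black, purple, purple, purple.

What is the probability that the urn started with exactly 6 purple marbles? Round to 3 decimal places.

For each hypothesis, P(data | H) works out to: P(data | r = 1) = (7/8)(1/7)(0/6) = 0; P(data | r = 2) = (6/8)(2/7)(1/6)(0/5) = 0; P(data | r = 4) = (4/8)(4/7)(3/6)(2/5) = 2/35; P(data | r = 6) = (2/8)(6/7)(5/6)(4/5) = 1/7.
Weighting by the prior gives 1/4 · 0 = 0, 1/4 · 0 = 0, 1/4 · 2/35 = 1/70, 1/4 · 1/7 = 1/28; with total 1/20.
By Bayes' rule, P(r = 6 | data) = (1/28) / (1/20) = 5/7.

0.714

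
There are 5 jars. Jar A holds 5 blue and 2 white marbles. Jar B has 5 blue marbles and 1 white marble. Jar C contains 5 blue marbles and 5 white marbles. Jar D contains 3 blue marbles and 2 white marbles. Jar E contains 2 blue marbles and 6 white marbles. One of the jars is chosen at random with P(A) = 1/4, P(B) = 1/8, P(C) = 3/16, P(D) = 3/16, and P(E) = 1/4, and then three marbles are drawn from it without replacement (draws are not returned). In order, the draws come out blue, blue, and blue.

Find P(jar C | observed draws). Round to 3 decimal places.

Under each hypothesis, the probability of the observed sequence is: P(data | jar A) = (5/7)(4/6)(3/5) = 0.28571; P(data | jar B) = (5/6)(4/5)(3/4) = 0.5; P(data | jar C) = (5/10)(4/9)(3/8) = 0.083333; P(data | jar D) = (3/5)(2/4)(1/3) = 0.1; P(data | jar E) = (2/8)(1/7)(0/6) = 0.
Weighting by the prior gives 1/4 · 0.28571 = 0.071429, 1/8 · 0.5 = 0.0625, 3/16 · 0.083333 = 0.015625, 3/16 · 0.1 = 0.01875, 1/4 · 0 = 0; these sum to 0.1683.
Therefore the posterior P(jar C | data) = (0.015625) / (0.1683) = 0.092838.

0.093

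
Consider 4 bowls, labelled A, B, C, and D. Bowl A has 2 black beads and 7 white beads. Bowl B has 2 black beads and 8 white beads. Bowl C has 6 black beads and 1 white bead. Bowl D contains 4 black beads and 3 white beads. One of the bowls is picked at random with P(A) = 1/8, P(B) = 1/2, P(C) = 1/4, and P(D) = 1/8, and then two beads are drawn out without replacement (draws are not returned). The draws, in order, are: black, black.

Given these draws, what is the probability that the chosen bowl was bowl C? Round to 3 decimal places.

0.780

Compute the likelihood of the observed sequence for each case: P(data | bowl A) = (2/9)(1/8) = 0.027778; P(data | bowl B) = (2/10)(1/9) = 0.022222; P(data | bowl C) = (6/7)(5/6) = 0.71429; P(data | bowl D) = (4/7)(3/6) = 0.28571.
Multiplying each by its prior: 1/8 · 0.027778 = 0.0034722, 1/2 · 0.022222 = 0.011111, 1/4 · 0.71429 = 0.17857, 1/8 · 0.28571 = 0.035714; these sum to 0.22887.
So P(bowl C | data) = (0.17857) / (0.22887) = 0.78023.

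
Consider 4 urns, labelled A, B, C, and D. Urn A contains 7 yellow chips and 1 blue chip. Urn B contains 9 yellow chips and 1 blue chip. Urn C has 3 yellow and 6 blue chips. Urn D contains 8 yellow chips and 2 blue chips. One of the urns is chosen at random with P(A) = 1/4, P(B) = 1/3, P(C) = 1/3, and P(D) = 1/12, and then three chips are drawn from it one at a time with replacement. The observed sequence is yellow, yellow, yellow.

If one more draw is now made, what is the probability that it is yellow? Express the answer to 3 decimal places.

The likelihood of the observed sequence under each hypothesis: P(data | urn A) = (7/8)(7/8)(7/8) = 0.66992; P(data | urn B) = (9/10)(9/10)(9/10) = 0.729; P(data | urn C) = (3/9)(3/9)(3/9) = 0.037037; P(data | urn D) = (8/10)(8/10)(8/10) = 0.512.
Weighting by the prior gives 1/4 · 0.66992 = 0.16748, 1/3 · 0.729 = 0.243, 1/3 · 0.037037 = 0.012346, 1/12 · 0.512 = 0.042667; summing to 0.46549.
Normalising, the posterior is P(urn A | data) = 0.35979, P(urn B | data) = 0.52203, P(urn C | data) = 0.026522, P(urn D | data) = 0.091659.
Averaging over the posterior, P(yellow next | data) = (7/8)(0.35979) + (9/10)(0.52203) + (1/3)(0.026522) + (4/5)(0.091659) = 0.86681.

0.867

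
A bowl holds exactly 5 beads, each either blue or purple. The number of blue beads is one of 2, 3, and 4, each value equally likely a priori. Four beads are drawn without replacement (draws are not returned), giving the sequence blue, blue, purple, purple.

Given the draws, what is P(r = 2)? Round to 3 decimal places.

0.500

Under each hypothesis, the probability of the observed sequence is: P(data | r = 2) = (2/5)(1/4)(3/3)(2/2) = 1/10; P(data | r = 3) = (3/5)(2/4)(2/3)(1/2) = 1/10; P(data | r = 4) = (4/5)(3/4)(1/3)(0/2) = 0.
The prior-weighted likelihoods are 1/3 · 1/10 = 1/30, 1/3 · 1/10 = 1/30, 1/3 · 0 = 0; summing to 1/15.
Therefore the posterior P(r = 2 | data) = (1/30) / (1/15) = 1/2.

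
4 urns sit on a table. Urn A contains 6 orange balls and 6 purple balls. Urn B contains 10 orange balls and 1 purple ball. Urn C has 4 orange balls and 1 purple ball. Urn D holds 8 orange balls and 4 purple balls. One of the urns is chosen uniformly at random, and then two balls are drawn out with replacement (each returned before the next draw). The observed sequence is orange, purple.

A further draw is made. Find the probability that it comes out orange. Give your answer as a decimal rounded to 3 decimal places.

For each hypothesis, P(data | H) works out to: P(data | urn A) = (6/12)(6/12) = 0.25; P(data | urn B) = (10/11)(1/11) = 0.082645; P(data | urn C) = (4/5)(1/5) = 0.16; P(data | urn D) = (8/12)(4/12) = 0.22222.
Multiplying each by its prior: 1/4 · 0.25 = 0.0625, 1/4 · 0.082645 = 0.020661, 1/4 · 0.16 = 0.04, 1/4 · 0.22222 = 0.055556; summing to 0.17872.
Normalising, the posterior is P(urn A | data) = 0.34972, P(urn B | data) = 0.11561, P(urn C | data) = 0.22382, P(urn D | data) = 0.31086.
Averaging over the posterior, P(orange next | data) = (1/2)(0.34972) + (10/11)(0.11561) + (4/5)(0.22382) + (2/3)(0.31086) = 0.66625.

0.666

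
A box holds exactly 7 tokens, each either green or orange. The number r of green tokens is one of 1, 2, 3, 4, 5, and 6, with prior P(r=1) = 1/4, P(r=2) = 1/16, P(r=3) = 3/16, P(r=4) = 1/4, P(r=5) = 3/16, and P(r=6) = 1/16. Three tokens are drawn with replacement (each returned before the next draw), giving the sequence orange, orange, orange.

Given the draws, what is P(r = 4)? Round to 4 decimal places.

0.0822

For each hypothesis, P(data | H) works out to: P(data | r = 1) = (6/7)(6/7)(6/7) = 0.62974; P(data | r = 2) = (5/7)(5/7)(5/7) = 0.36443; P(data | r = 3) = (4/7)(4/7)(4/7) = 0.18659; P(data | r = 4) = (3/7)(3/7)(3/7) = 0.078717; P(data | r = 5) = (2/7)(2/7)(2/7) = 0.023324; P(data | r = 6) = (1/7)(1/7)(1/7) = 0.0029155.
The prior-weighted likelihoods are 1/4 · 0.62974 = 0.15743, 1/16 · 0.36443 = 0.022777, 3/16 · 0.18659 = 0.034985, 1/4 · 0.078717 = 0.019679, 3/16 · 0.023324 = 0.0043732, 1/16 · 0.0029155 = 0.00018222; summing to 0.23943.
By Bayes' rule, P(r = 4 | data) = (0.019679) / (0.23943) = 0.082192.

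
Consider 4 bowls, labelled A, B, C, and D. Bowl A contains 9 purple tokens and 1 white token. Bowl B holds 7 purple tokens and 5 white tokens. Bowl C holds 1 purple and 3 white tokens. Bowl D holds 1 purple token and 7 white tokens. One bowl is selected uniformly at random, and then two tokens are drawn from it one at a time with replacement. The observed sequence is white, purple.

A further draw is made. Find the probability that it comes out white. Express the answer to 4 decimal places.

0.5502

For each hypothesis, P(data | H) works out to: P(data | bowl A) = (1/10)(9/10) = 0.09; P(data | bowl B) = (5/12)(7/12) = 0.24306; P(data | bowl C) = (3/4)(1/4) = 0.1875; P(data | bowl D) = (7/8)(1/8) = 0.10938.
Multiplying each by its prior: 1/4 · 0.09 = 0.0225, 1/4 · 0.24306 = 0.060764, 1/4 · 0.1875 = 0.046875, 1/4 · 0.10938 = 0.027344; these sum to 0.15748.
Dividing through by the total gives posterior P(bowl A | data) = 0.14287, P(bowl B | data) = 0.38585, P(bowl C | data) = 0.29765, P(bowl D | data) = 0.17363.
So P(white next | data) = Σ P(white next | H) P(H | data) = (1/10)(0.14287) + (5/12)(0.38585) + (3/4)(0.29765) + (7/8)(0.17363) = 0.55022.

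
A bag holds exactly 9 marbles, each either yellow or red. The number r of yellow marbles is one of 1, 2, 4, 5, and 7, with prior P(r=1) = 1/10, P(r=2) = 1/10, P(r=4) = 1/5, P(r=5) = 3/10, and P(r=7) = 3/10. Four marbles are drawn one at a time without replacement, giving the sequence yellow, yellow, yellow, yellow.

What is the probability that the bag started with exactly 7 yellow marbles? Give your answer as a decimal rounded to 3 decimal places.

Compute the likelihood of the observed sequence for each case: P(data | r = 1) = (1/9)(0/8) = 0; P(data | r = 2) = (2/9)(1/8)(0/7) = 0; P(data | r = 4) = (4/9)(3/8)(2/7)(1/6) = 1/126; P(data | r = 5) = (5/9)(4/8)(3/7)(2/6) = 5/126; P(data | r = 7) = (7/9)(6/8)(5/7)(4/6) = 5/18.
Multiplying each by its prior: 1/10 · 0 = 0, 1/10 · 0 = 0, 1/5 · 1/126 = 1/630, 3/10 · 5/126 = 1/84, 3/10 · 5/18 = 1/12; these sum to 61/630.
So P(r = 7 | data) = (1/12) / (61/630) = 105/122.

0.861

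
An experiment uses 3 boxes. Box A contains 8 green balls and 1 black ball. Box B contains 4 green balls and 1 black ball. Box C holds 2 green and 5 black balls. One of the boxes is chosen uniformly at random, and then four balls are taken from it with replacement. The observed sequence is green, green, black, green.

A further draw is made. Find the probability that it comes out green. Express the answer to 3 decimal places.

For each hypothesis, P(data | H) works out to: P(data | box A) = (8/9)(8/9)(1/9)(8/9) = 0.078037; P(data | box B) = (4/5)(4/5)(1/5)(4/5) = 0.1024; P(data | box C) = (2/7)(2/7)(5/7)(2/7) = 0.01666.
Multiplying each by its prior: 1/3 · 0.078037 = 0.026012, 1/3 · 0.1024 = 0.034133, 1/3 · 0.01666 = 0.0055532; these sum to 0.065699.
Dividing through by the total gives posterior P(box A | data) = 0.39593, P(box B | data) = 0.51954, P(box C | data) = 0.084526.
Averaging over the posterior, P(green next | data) = (8/9)(0.39593) + (4/5)(0.51954) + (2/7)(0.084526) = 0.79172.

0.792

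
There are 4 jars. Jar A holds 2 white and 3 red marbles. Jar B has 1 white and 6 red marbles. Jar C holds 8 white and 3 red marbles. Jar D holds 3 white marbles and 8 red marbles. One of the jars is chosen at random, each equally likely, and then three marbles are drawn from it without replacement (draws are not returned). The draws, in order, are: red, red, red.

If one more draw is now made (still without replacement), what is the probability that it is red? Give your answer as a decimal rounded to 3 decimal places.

0.630

Compute the likelihood of the observed sequence for each case: P(data | jar A) = (3/5)(2/4)(1/3) = 0.1; P(data | jar B) = (6/7)(5/6)(4/5) = 0.57143; P(data | jar C) = (3/11)(2/10)(1/9) = 0.0060606; P(data | jar D) = (8/11)(7/10)(6/9) = 0.33939.
Multiplying each by its prior: 1/4 · 0.1 = 0.025, 1/4 · 0.57143 = 0.14286, 1/4 · 0.0060606 = 0.0015152, 1/4 · 0.33939 = 0.084848; these sum to 0.25422.
The posterior is then P(jar A | data) = 0.09834, P(jar B | data) = 0.56194, P(jar C | data) = 0.00596, P(jar D | data) = 0.33376.
The predictive probability is P(red next | data) = (0)(0.09834) + (3/4)(0.56194) + (0)(0.00596) + (5/8)(0.33376) = 0.63006.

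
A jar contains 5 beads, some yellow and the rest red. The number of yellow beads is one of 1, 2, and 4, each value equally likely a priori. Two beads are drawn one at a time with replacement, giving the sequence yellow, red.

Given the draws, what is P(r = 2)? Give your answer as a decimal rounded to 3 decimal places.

The likelihood of the observed sequence under each hypothesis: P(data | r = 1) = (1/5)(4/5) = 4/25; P(data | r = 2) = (2/5)(3/5) = 6/25; P(data | r = 4) = (4/5)(1/5) = 4/25.
Multiplying each by its prior: 1/3 · 4/25 = 4/75, 1/3 · 6/25 = 2/25, 1/3 · 4/25 = 4/75; these sum to 14/75.
So P(r = 2 | data) = (2/25) / (14/75) = 3/7.

0.429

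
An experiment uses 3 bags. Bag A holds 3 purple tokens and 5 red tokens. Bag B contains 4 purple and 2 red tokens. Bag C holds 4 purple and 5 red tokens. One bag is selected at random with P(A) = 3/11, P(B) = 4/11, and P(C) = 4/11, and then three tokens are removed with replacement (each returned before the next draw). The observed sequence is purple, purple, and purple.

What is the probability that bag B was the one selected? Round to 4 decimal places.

0.6994

Under each hypothesis, the probability of the observed sequence is: P(data | bag A) = (3/8)(3/8)(3/8) = 0.052734; P(data | bag B) = (4/6)(4/6)(4/6) = 0.2963; P(data | bag C) = (4/9)(4/9)(4/9) = 0.087791.
Multiplying each by its prior: 3/11 · 0.052734 = 0.014382, 4/11 · 0.2963 = 0.10774, 4/11 · 0.087791 = 0.031924; with total 0.15405.
Therefore the posterior P(bag B | data) = (0.10774) / (0.15405) = 0.69941.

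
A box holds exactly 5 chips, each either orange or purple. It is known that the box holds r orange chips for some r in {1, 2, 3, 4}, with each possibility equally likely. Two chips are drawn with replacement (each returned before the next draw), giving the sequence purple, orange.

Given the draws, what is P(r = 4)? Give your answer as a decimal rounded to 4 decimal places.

0.2000

Under each hypothesis, the probability of the observed sequence is: P(data | r = 1) = (4/5)(1/5) = 4/25; P(data | r = 2) = (3/5)(2/5) = 6/25; P(data | r = 3) = (2/5)(3/5) = 6/25; P(data | r = 4) = (1/5)(4/5) = 4/25.
Multiplying each by its prior: 1/4 · 4/25 = 1/25, 1/4 · 6/25 = 3/50, 1/4 · 6/25 = 3/50, 1/4 · 4/25 = 1/25; with total 1/5.
Hence P(r = 4 | data) = (1/25) / (1/5) = 1/5.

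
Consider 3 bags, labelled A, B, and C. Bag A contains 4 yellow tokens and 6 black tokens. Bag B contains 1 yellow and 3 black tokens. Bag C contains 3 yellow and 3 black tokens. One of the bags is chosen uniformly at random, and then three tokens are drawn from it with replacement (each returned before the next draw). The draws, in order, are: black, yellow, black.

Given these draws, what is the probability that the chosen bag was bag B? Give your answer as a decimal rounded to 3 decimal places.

0.343

For each hypothesis, P(data | H) works out to: P(data | bag A) = (6/10)(4/10)(6/10) = 0.144; P(data | bag B) = (3/4)(1/4)(3/4) = 0.14062; P(data | bag C) = (3/6)(3/6)(3/6) = 0.125.
The prior-weighted likelihoods are 1/3 · 0.144 = 0.048, 1/3 · 0.14062 = 0.046875, 1/3 · 0.125 = 0.041667; summing to 0.13654.
Hence P(bag B | data) = (0.046875) / (0.13654) = 0.3433.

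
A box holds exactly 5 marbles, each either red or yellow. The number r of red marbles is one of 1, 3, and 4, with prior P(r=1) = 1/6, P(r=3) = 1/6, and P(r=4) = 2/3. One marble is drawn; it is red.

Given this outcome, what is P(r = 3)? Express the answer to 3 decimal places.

The likelihood of this draw under each hypothesis: P(data | r = 1) = (1/5) = 1/5; P(data | r = 3) = (3/5) = 3/5; P(data | r = 4) = (4/5) = 4/5.
Weighting by the prior gives 1/6 · 1/5 = 1/30, 1/6 · 3/5 = 1/10, 2/3 · 4/5 = 8/15; summing to 2/3.
Therefore the posterior P(r = 3 | data) = (1/10) / (2/3) = 3/20.

0.150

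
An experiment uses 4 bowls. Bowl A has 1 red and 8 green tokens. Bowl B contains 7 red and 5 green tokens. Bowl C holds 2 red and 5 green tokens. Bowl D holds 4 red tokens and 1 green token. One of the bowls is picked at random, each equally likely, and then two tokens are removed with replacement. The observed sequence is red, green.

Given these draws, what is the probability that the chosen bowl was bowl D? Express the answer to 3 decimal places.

For each hypothesis, P(data | H) works out to: P(data | bowl A) = (1/9)(8/9) = 0.098765; P(data | bowl B) = (7/12)(5/12) = 0.24306; P(data | bowl C) = (2/7)(5/7) = 0.20408; P(data | bowl D) = (4/5)(1/5) = 0.16.
Weighting by the prior gives 1/4 · 0.098765 = 0.024691, 1/4 · 0.24306 = 0.060764, 1/4 · 0.20408 = 0.05102, 1/4 · 0.16 = 0.04; summing to 0.17648.
Hence P(bowl D | data) = (0.04) / (0.17648) = 0.22666.

0.227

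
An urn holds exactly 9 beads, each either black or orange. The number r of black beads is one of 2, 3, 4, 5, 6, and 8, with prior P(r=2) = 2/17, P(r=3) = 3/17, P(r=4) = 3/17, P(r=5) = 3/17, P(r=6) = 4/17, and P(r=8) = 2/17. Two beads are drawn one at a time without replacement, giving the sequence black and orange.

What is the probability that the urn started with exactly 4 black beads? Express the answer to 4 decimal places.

The likelihood of the observed sequence under each hypothesis: P(data | r = 2) = (2/9)(7/8) = 7/36; P(data | r = 3) = (3/9)(6/8) = 1/4; P(data | r = 4) = (4/9)(5/8) = 5/18; P(data | r = 5) = (5/9)(4/8) = 5/18; P(data | r = 6) = (6/9)(3/8) = 1/4; P(data | r = 8) = (8/9)(1/8) = 1/9.
Multiplying each by its prior: 2/17 · 7/36 = 7/306, 3/17 · 1/4 = 3/68, 3/17 · 5/18 = 5/102, 3/17 · 5/18 = 5/102, 4/17 · 1/4 = 1/17, 2/17 · 1/9 = 2/153; with total 145/612.
Hence P(r = 4 | data) = (5/102) / (145/612) = 6/29.

0.2069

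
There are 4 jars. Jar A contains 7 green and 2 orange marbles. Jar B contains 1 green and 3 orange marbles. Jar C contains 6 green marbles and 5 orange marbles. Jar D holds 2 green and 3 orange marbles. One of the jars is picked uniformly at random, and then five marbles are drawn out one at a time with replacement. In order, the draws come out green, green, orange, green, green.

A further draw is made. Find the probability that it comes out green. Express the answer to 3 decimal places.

0.658

For each hypothesis, P(data | H) works out to: P(data | jar A) = (7/9)(7/9)(2/9)(7/9)(7/9) = 0.081322; P(data | jar B) = (1/4)(1/4)(3/4)(1/4)(1/4) = 0.0029297; P(data | jar C) = (6/11)(6/11)(5/11)(6/11)(6/11) = 0.040236; P(data | jar D) = (2/5)(2/5)(3/5)(2/5)(2/5) = 0.01536.
Multiplying each by its prior: 1/4 · 0.081322 = 0.020331, 1/4 · 0.0029297 = 0.00073242, 1/4 · 0.040236 = 0.010059, 1/4 · 0.01536 = 0.00384; with total 0.034962.
Normalising, the posterior is P(jar A | data) = 0.58151, P(jar B | data) = 0.020949, P(jar C | data) = 0.28771, P(jar D | data) = 0.10983.
Averaging over the posterior, P(green next | data) = (7/9)(0.58151) + (1/4)(0.020949) + (6/11)(0.28771) + (2/5)(0.10983) = 0.65839.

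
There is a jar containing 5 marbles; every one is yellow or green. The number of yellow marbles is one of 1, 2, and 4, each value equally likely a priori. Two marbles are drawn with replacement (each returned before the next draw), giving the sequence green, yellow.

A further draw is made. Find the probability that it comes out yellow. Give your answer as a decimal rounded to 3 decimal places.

The likelihood of the observed sequence under each hypothesis: P(data | r = 1) = (4/5)(1/5) = 4/25; P(data | r = 2) = (3/5)(2/5) = 6/25; P(data | r = 4) = (1/5)(4/5) = 4/25.
The prior-weighted likelihoods are 1/3 · 4/25 = 4/75, 1/3 · 6/25 = 2/25, 1/3 · 4/25 = 4/75; these sum to 14/75.
The posterior is then P(r = 1 | data) = 2/7, P(r = 2 | data) = 3/7, P(r = 4 | data) = 2/7.
Averaging over the posterior, P(yellow next | data) = (1/5)(2/7) + (2/5)(3/7) + (4/5)(2/7) = 16/35.

0.457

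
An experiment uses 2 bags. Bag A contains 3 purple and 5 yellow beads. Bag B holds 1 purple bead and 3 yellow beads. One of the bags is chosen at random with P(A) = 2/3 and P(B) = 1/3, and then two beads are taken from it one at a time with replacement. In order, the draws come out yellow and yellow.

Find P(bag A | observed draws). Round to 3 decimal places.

0.581

Under each hypothesis, the probability of the observed sequence is: P(data | bag A) = (5/8)(5/8) = 25/64; P(data | bag B) = (3/4)(3/4) = 9/16.
Multiplying each by its prior: 2/3 · 25/64 = 25/96, 1/3 · 9/16 = 3/16; these sum to 43/96.
By Bayes' rule, P(bag A | data) = (25/96) / (43/96) = 25/43.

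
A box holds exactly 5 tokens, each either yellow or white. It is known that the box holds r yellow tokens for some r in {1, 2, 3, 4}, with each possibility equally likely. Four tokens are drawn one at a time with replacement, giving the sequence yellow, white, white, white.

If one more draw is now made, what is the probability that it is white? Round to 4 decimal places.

Under each hypothesis, the probability of the observed sequence is: P(data | r = 1) = (1/5)(4/5)(4/5)(4/5) = 0.1024; P(data | r = 2) = (2/5)(3/5)(3/5)(3/5) = 0.0864; P(data | r = 3) = (3/5)(2/5)(2/5)(2/5) = 0.0384; P(data | r = 4) = (4/5)(1/5)(1/5)(1/5) = 0.0064.
Multiplying each by its prior: 1/4 · 0.1024 = 0.0256, 1/4 · 0.0864 = 0.0216, 1/4 · 0.0384 = 0.0096, 1/4 · 0.0064 = 0.0016; these sum to 0.0584.
Normalising, the posterior is P(r = 1 | data) = 0.43836, P(r = 2 | data) = 0.36986, P(r = 3 | data) = 0.16438, P(r = 4 | data) = 0.027397.
The predictive probability is P(white next | data) = (4/5)(0.43836) + (3/5)(0.36986) + (2/5)(0.16438) + (1/5)(0.027397) = 0.64384.

0.6438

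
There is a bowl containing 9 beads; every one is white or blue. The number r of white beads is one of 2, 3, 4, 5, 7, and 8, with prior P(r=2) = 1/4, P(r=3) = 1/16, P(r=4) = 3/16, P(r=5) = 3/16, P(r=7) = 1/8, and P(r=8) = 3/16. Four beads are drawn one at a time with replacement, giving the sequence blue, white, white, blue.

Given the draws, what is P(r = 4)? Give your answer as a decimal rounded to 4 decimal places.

For each hypothesis, P(data | H) works out to: P(data | r = 2) = (7/9)(2/9)(2/9)(7/9) = 0.029873; P(data | r = 3) = (6/9)(3/9)(3/9)(6/9) = 0.049383; P(data | r = 4) = (5/9)(4/9)(4/9)(5/9) = 0.060966; P(data | r = 5) = (4/9)(5/9)(5/9)(4/9) = 0.060966; P(data | r = 7) = (2/9)(7/9)(7/9)(2/9) = 0.029873; P(data | r = 8) = (1/9)(8/9)(8/9)(1/9) = 0.0097546.
Weighting by the prior gives 1/4 · 0.029873 = 0.0074684, 1/16 · 0.049383 = 0.0030864, 3/16 · 0.060966 = 0.011431, 3/16 · 0.060966 = 0.011431, 1/8 · 0.029873 = 0.0037342, 3/16 · 0.0097546 = 0.001829; summing to 0.03898.
Hence P(r = 4 | data) = (0.011431) / (0.03898) = 0.29326.

0.2933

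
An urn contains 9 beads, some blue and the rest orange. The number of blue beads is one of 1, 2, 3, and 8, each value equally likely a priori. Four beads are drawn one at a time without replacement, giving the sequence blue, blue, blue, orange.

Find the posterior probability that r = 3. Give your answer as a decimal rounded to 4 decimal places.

Under each hypothesis, the probability of the observed sequence is: P(data | r = 1) = (1/9)(0/8) = 0; P(data | r = 2) = (2/9)(1/8)(0/7) = 0; P(data | r = 3) = (3/9)(2/8)(1/7)(6/6) = 0.011905; P(data | r = 8) = (8/9)(7/8)(6/7)(1/6) = 0.11111.
Multiplying each by its prior: 1/4 · 0 = 0, 1/4 · 0 = 0, 1/4 · 0.011905 = 0.0029762, 1/4 · 0.11111 = 0.027778; summing to 0.030754.
Hence P(r = 3 | data) = (0.0029762) / (0.030754) = 0.096774.

0.0968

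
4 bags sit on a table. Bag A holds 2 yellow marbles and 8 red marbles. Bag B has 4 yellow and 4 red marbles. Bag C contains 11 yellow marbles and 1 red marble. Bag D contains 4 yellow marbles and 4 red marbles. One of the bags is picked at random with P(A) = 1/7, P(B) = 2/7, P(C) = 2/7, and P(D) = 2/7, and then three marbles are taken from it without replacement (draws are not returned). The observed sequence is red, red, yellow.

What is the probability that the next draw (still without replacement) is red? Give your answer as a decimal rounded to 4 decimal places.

The likelihood of the observed sequence under each hypothesis: P(data | bag A) = (8/10)(7/9)(2/8) = 0.15556; P(data | bag B) = (4/8)(3/7)(4/6) = 0.14286; P(data | bag C) = (1/12)(0/11) = 0; P(data | bag D) = (4/8)(3/7)(4/6) = 0.14286.
Multiplying each by its prior: 1/7 · 0.15556 = 0.022222, 2/7 · 0.14286 = 0.040816, 2/7 · 0 = 0, 2/7 · 0.14286 = 0.040816; summing to 0.10385.
Dividing through by the total gives posterior P(bag A | data) = 0.21397, P(bag B | data) = 0.39301, P(bag C | data) = 0, P(bag D | data) = 0.39301.
The predictive probability is P(red next | data) = (6/7)(0.21397) + (2/5)(0.39301) + (2/5)(0.39301) = 0.49782.

0.4978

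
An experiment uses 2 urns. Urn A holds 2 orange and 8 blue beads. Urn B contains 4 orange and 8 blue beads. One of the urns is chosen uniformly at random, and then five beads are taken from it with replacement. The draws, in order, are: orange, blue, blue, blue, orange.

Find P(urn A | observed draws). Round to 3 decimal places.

Under each hypothesis, the probability of the observed sequence is: P(data | urn A) = (2/10)(8/10)(8/10)(8/10)(2/10) = 0.02048; P(data | urn B) = (4/12)(8/12)(8/12)(8/12)(4/12) = 0.032922.
Weighting by the prior gives 1/2 · 0.02048 = 0.01024, 1/2 · 0.032922 = 0.016461; with total 0.026701.
Therefore the posterior P(urn A | data) = (0.01024) / (0.026701) = 0.38351.

0.384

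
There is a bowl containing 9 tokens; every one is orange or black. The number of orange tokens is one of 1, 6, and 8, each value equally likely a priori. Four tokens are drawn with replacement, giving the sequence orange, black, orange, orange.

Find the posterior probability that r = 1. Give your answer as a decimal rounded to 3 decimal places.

For each hypothesis, P(data | H) works out to: P(data | r = 1) = (1/9)(8/9)(1/9)(1/9) = 0.0012193; P(data | r = 6) = (6/9)(3/9)(6/9)(6/9) = 0.098765; P(data | r = 8) = (8/9)(1/9)(8/9)(8/9) = 0.078037.
Weighting by the prior gives 1/3 · 0.0012193 = 0.00040644, 1/3 · 0.098765 = 0.032922, 1/3 · 0.078037 = 0.026012; these sum to 0.059341.
So P(r = 1 | data) = (0.00040644) / (0.059341) = 0.0068493.

0.007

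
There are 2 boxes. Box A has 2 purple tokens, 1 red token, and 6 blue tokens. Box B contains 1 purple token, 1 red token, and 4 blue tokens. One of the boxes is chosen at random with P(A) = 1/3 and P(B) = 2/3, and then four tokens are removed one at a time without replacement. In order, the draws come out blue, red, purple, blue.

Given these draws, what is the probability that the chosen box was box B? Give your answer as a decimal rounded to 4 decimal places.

0.7706

Compute the likelihood of the observed sequence for each case: P(data | box A) = (6/9)(1/8)(2/7)(5/6) = 0.019841; P(data | box B) = (4/6)(1/5)(1/4)(3/3) = 0.033333.
The prior-weighted likelihoods are 1/3 · 0.019841 = 0.0066138, 2/3 · 0.033333 = 0.022222; summing to 0.028836.
Therefore the posterior P(box B | data) = (0.022222) / (0.028836) = 0.77064.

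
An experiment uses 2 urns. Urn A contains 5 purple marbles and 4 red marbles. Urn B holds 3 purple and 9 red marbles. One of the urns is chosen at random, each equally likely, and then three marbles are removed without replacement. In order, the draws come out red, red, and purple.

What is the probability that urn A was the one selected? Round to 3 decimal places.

0.421

Under each hypothesis, the probability of the observed sequence is: P(data | urn A) = (4/9)(3/8)(5/7) = 0.11905; P(data | urn B) = (9/12)(8/11)(3/10) = 0.16364.
Weighting by the prior gives 1/2 · 0.11905 = 0.059524, 1/2 · 0.16364 = 0.081818; with total 0.14134.
Hence P(urn A | data) = (0.059524) / (0.14134) = 0.42113.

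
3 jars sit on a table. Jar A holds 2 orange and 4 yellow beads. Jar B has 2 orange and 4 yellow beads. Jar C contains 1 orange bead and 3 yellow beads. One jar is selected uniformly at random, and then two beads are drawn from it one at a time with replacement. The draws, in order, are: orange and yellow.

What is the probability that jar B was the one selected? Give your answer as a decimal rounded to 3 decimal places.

0.352

Under each hypothesis, the probability of the observed sequence is: P(data | jar A) = (2/6)(4/6) = 2/9; P(data | jar B) = (2/6)(4/6) = 2/9; P(data | jar C) = (1/4)(3/4) = 3/16.
The prior-weighted likelihoods are 1/3 · 2/9 = 2/27, 1/3 · 2/9 = 2/27, 1/3 · 3/16 = 1/16; these sum to 91/432.
By Bayes' rule, P(jar B | data) = (2/27) / (91/432) = 32/91.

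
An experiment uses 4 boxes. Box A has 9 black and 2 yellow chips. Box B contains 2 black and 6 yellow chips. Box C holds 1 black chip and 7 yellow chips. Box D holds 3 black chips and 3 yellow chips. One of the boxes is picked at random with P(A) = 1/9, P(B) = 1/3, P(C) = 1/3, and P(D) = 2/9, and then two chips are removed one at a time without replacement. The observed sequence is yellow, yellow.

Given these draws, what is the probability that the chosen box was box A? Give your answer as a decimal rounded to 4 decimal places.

0.0043

The likelihood of the observed sequence under each hypothesis: P(data | box A) = (2/11)(1/10) = 0.018182; P(data | box B) = (6/8)(5/7) = 0.53571; P(data | box C) = (7/8)(6/7) = 0.75; P(data | box D) = (3/6)(2/5) = 0.2.
The prior-weighted likelihoods are 1/9 · 0.018182 = 0.0020202, 1/3 · 0.53571 = 0.17857, 1/3 · 0.75 = 0.25, 2/9 · 0.2 = 0.044444; these sum to 0.47504.
By Bayes' rule, P(box A | data) = (0.0020202) / (0.47504) = 0.0042527.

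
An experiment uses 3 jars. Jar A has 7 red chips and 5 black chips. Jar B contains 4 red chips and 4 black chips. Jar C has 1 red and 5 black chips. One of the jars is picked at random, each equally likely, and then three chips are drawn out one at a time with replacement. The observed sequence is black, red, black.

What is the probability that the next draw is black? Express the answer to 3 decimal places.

Under each hypothesis, the probability of the observed sequence is: P(data | jar A) = (5/12)(7/12)(5/12) = 0.10127; P(data | jar B) = (4/8)(4/8)(4/8) = 0.125; P(data | jar C) = (5/6)(1/6)(5/6) = 0.11574.
Multiplying each by its prior: 1/3 · 0.10127 = 0.033758, 1/3 · 0.125 = 0.041667, 1/3 · 0.11574 = 0.03858; summing to 0.114.
Dividing through by the total gives posterior P(jar A | data) = 0.29611, P(jar B | data) = 0.36548, P(jar C | data) = 0.33841.
The predictive probability is P(black next | data) = (5/12)(0.29611) + (1/2)(0.36548) + (5/6)(0.33841) = 0.58813.

0.588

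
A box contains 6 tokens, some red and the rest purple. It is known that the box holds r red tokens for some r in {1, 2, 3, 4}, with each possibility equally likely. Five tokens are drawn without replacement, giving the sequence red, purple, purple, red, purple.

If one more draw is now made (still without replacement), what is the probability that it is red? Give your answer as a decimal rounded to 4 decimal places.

For each hypothesis, P(data | H) works out to: P(data | r = 1) = (1/6)(5/5)(4/4)(0/3) = 0; P(data | r = 2) = (2/6)(4/5)(3/4)(1/3)(2/2) = 1/15; P(data | r = 3) = (3/6)(3/5)(2/4)(2/3)(1/2) = 1/20; P(data | r = 4) = (4/6)(2/5)(1/4)(3/3)(0/2) = 0.
The prior-weighted likelihoods are 1/4 · 0 = 0, 1/4 · 1/15 = 1/60, 1/4 · 1/20 = 1/80, 1/4 · 0 = 0; these sum to 7/240.
The posterior is then P(r = 1 | data) = 0, P(r = 2 | data) = 4/7, P(r = 3 | data) = 3/7, P(r = 4 | data) = 0.
So P(red next | data) = Σ P(red next | H) P(H | data) = (0)(4/7) + (1)(3/7) = 3/7.

0.4286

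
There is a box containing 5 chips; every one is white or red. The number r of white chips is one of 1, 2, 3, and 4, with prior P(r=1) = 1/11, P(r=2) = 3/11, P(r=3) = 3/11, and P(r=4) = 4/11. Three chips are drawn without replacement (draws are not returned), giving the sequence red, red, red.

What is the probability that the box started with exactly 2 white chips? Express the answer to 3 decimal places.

0.429

Compute the likelihood of the observed sequence for each case: P(data | r = 1) = (4/5)(3/4)(2/3) = 2/5; P(data | r = 2) = (3/5)(2/4)(1/3) = 1/10; P(data | r = 3) = (2/5)(1/4)(0/3) = 0; P(data | r = 4) = (1/5)(0/4) = 0.
Weighting by the prior gives 1/11 · 2/5 = 2/55, 3/11 · 1/10 = 3/110, 3/11 · 0 = 0, 4/11 · 0 = 0; with total 7/110.
So P(r = 2 | data) = (3/110) / (7/110) = 3/7.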